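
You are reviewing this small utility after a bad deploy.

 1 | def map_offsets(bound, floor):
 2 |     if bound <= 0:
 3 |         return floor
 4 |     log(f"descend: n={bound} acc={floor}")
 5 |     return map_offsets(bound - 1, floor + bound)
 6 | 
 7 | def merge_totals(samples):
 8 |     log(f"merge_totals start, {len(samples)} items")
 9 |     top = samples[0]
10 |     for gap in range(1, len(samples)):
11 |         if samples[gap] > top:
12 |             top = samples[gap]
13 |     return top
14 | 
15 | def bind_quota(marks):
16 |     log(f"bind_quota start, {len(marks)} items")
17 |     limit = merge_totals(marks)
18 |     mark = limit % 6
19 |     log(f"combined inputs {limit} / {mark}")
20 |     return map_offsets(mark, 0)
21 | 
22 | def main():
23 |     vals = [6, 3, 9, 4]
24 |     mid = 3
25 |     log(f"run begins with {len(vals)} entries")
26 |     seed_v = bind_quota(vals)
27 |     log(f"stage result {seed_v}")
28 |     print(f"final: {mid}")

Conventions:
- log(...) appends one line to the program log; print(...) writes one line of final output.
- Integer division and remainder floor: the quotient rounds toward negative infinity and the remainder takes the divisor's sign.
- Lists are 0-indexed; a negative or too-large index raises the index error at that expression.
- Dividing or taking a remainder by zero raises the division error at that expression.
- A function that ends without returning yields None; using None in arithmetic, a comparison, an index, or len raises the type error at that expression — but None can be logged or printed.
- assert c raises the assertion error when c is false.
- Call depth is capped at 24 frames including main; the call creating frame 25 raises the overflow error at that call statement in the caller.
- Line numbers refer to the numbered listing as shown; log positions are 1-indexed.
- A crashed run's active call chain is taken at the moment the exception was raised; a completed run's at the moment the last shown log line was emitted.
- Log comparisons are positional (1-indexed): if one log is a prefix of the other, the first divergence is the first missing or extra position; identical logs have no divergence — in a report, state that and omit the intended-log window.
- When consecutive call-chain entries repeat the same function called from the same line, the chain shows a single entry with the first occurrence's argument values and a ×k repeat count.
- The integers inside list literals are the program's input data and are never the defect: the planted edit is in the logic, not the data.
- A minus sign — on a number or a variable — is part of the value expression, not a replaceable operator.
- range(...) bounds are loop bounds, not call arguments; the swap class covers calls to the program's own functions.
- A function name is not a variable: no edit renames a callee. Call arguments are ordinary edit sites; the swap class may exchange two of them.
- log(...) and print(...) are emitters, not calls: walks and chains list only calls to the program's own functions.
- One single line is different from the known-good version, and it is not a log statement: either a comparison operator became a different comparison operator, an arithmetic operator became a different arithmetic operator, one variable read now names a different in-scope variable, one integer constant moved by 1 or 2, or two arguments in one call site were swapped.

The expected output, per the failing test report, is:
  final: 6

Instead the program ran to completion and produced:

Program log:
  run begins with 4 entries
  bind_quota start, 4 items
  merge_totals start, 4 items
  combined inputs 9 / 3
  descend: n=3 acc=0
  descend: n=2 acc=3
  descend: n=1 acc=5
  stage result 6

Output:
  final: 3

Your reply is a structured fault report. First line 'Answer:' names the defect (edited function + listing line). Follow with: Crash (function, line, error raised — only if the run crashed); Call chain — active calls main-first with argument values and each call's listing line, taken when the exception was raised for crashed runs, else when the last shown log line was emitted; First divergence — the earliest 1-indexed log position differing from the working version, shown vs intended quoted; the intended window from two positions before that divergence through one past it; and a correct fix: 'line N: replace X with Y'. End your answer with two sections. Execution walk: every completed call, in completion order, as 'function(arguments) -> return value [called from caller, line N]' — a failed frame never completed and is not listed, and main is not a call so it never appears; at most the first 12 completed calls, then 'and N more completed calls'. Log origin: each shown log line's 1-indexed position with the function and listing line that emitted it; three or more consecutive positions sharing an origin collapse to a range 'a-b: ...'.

Answer: the defect is in main at line 28.
Key observation: The two runs log identically and part ways only at the printed values.
Call chain: main.
First divergence: there is none — every log position agrees.
Execution walk:
  merge_totals([6, 3, 9, 4]) -> 9  [called from bind_quota, line 17]
  map_offsets(0, 6) -> 6  [called from map_offsets, line 5]
  map_offsets(1, 5) -> 6  [called from map_offsets, line 5]
  map_offsets(2, 3) -> 6  [called from map_offsets, line 5]
  map_offsets(3, 0) -> 6  [called from bind_quota, line 20]
  bind_quota([6, 3, 9, 4]) -> 6  [called from main, line 26]
Origin of each log line:
  1 — main, line 25
  2 — bind_quota, line 16
  3 — merge_totals, line 8
  4 — bind_quota, line 19
  5-7 — map_offsets, line 4
  8 — main, line 27
A correct fix: line 28: replace `mid` with `seed_v`.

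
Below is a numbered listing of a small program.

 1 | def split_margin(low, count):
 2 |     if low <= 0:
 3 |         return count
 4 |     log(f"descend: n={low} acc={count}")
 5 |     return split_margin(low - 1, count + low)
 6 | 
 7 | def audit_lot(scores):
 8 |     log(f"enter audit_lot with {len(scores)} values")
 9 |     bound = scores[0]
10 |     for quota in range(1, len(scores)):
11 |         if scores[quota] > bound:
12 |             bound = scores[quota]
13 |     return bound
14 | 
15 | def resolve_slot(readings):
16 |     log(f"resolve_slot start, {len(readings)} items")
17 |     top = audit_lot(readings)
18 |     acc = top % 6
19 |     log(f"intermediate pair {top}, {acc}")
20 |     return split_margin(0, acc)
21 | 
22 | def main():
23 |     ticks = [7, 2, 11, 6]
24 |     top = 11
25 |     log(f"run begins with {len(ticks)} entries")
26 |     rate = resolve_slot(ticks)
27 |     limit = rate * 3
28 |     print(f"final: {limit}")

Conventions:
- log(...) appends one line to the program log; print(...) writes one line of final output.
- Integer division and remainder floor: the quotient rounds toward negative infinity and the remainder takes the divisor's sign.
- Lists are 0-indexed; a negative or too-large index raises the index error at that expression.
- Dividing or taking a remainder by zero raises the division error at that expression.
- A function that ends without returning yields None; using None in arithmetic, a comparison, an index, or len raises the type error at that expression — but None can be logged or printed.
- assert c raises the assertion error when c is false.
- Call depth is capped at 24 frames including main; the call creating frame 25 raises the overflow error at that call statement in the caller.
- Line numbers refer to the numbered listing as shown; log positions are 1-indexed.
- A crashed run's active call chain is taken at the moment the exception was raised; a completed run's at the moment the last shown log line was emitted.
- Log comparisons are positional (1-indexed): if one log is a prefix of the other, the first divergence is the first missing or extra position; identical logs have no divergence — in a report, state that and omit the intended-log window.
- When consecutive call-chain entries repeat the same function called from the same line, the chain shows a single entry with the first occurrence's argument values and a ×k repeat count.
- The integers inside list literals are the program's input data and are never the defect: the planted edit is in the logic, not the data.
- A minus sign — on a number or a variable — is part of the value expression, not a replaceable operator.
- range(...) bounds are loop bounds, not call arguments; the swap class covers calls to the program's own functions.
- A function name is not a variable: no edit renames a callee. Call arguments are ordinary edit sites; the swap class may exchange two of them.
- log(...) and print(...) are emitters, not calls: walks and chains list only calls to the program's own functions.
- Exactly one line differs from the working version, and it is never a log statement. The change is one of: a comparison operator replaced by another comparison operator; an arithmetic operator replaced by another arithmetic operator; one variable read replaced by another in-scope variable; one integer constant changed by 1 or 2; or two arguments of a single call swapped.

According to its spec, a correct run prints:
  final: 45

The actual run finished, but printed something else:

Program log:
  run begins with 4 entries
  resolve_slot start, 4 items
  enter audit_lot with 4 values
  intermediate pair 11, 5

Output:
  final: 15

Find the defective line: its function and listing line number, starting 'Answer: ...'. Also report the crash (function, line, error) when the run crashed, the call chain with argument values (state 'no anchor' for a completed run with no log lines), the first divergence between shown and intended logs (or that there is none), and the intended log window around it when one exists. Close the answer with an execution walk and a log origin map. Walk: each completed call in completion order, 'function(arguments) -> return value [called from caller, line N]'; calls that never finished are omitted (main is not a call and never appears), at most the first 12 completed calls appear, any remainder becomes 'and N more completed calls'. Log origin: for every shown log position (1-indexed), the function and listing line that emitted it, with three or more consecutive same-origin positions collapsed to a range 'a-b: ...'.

Answer: the defect is in resolve_slot at line 20.
Core observation: The shown log is a 4-line prefix of the intended one, whose next entry is 'descend: n=5 acc=0'.
Call chain: main -> resolve_slot([7, 2, 11, 6]) (called at line 26).
First divergence: position 5; the shown log stops at 4 lines while the working version next logs 'descend: n=5 acc=0'.
Intended log window:
  3: enter audit_lot with 4 values
  4: intermediate pair 11, 5
  5: descend: n=5 acc=0
  6: descend: n=4 acc=5
Execution walk:
  audit_lot([7, 2, 11, 6]) -> 11  [called from resolve_slot, line 17]
  split_margin(0, 5) -> 5  [called from resolve_slot, line 20]
  resolve_slot([7, 2, 11, 6]) -> 5  [called from main, line 26]
Log origins:
  1: emitted by main (line 25)
  2: emitted by resolve_slot (line 16)
  3: emitted by audit_lot (line 8)
  4: emitted by resolve_slot (line 19)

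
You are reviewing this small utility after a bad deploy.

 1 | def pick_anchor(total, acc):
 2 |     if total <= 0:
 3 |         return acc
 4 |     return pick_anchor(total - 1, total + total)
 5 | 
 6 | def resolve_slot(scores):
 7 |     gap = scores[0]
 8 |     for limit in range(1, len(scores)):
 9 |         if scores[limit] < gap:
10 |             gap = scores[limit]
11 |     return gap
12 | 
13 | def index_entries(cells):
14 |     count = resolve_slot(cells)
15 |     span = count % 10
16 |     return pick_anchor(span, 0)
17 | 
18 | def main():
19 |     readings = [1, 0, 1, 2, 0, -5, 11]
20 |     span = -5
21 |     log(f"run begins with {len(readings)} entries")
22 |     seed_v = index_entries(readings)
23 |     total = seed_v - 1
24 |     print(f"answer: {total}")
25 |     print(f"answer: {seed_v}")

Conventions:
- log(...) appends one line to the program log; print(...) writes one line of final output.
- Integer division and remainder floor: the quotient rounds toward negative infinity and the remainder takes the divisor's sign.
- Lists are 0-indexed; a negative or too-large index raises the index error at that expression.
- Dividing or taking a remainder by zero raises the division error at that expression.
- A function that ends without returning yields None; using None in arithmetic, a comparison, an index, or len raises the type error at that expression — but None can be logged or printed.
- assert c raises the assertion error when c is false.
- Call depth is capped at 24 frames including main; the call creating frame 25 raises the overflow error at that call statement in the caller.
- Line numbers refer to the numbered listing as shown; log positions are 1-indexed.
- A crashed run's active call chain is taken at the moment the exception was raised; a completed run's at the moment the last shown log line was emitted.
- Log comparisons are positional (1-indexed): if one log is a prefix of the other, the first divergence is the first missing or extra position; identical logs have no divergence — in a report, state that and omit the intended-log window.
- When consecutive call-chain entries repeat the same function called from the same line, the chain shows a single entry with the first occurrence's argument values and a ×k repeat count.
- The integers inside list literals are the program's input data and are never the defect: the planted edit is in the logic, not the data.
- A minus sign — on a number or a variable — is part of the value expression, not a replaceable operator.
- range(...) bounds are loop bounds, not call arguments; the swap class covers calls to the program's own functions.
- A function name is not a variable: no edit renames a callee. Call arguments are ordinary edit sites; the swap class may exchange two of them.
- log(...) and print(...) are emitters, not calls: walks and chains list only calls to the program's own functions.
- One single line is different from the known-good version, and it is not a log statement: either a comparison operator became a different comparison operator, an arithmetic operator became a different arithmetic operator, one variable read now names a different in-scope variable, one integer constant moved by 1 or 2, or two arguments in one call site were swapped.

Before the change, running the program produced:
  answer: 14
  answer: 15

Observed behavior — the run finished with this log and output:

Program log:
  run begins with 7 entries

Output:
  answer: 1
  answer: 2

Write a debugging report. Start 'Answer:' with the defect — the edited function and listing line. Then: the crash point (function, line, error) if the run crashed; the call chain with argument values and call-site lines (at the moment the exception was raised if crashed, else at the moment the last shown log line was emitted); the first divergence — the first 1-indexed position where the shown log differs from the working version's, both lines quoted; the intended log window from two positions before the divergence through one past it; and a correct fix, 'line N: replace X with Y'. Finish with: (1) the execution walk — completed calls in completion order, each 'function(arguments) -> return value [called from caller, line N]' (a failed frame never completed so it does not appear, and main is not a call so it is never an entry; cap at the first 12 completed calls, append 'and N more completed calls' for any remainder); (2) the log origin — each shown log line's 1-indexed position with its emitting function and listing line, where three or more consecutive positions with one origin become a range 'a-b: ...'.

Answer: the defect is in pick_anchor at line 4.
The tell: Log streams are identical — the defect surfaces only in the printed output.
Call chain: main.
First divergence: none (the log streams are identical).
Execution walk:
  resolve_slot([1, 0, 1, 2, 0, -5, 11]) -> -5  [called from index_entries, line 14]
  pick_anchor(0, 2) -> 2  [called from pick_anchor, line 4]
  pick_anchor(1, 4) -> 2  [called from pick_anchor, line 4]
  pick_anchor(2, 6) -> 2  [called from pick_anchor, line 4]
  pick_anchor(3, 8) -> 2  [called from pick_anchor, line 4]
  pick_anchor(4, 10) -> 2  [called from pick_anchor, line 4]
  pick_anchor(5, 0) -> 2  [called from index_entries, line 16]
  index_entries([1, 0, 1, 2, 0, -5, 11]) -> 2  [called from main, line 22]
Log line origins:
  1: from main, line 21
A correct fix: line 4: replace `total + total` with `acc + total`.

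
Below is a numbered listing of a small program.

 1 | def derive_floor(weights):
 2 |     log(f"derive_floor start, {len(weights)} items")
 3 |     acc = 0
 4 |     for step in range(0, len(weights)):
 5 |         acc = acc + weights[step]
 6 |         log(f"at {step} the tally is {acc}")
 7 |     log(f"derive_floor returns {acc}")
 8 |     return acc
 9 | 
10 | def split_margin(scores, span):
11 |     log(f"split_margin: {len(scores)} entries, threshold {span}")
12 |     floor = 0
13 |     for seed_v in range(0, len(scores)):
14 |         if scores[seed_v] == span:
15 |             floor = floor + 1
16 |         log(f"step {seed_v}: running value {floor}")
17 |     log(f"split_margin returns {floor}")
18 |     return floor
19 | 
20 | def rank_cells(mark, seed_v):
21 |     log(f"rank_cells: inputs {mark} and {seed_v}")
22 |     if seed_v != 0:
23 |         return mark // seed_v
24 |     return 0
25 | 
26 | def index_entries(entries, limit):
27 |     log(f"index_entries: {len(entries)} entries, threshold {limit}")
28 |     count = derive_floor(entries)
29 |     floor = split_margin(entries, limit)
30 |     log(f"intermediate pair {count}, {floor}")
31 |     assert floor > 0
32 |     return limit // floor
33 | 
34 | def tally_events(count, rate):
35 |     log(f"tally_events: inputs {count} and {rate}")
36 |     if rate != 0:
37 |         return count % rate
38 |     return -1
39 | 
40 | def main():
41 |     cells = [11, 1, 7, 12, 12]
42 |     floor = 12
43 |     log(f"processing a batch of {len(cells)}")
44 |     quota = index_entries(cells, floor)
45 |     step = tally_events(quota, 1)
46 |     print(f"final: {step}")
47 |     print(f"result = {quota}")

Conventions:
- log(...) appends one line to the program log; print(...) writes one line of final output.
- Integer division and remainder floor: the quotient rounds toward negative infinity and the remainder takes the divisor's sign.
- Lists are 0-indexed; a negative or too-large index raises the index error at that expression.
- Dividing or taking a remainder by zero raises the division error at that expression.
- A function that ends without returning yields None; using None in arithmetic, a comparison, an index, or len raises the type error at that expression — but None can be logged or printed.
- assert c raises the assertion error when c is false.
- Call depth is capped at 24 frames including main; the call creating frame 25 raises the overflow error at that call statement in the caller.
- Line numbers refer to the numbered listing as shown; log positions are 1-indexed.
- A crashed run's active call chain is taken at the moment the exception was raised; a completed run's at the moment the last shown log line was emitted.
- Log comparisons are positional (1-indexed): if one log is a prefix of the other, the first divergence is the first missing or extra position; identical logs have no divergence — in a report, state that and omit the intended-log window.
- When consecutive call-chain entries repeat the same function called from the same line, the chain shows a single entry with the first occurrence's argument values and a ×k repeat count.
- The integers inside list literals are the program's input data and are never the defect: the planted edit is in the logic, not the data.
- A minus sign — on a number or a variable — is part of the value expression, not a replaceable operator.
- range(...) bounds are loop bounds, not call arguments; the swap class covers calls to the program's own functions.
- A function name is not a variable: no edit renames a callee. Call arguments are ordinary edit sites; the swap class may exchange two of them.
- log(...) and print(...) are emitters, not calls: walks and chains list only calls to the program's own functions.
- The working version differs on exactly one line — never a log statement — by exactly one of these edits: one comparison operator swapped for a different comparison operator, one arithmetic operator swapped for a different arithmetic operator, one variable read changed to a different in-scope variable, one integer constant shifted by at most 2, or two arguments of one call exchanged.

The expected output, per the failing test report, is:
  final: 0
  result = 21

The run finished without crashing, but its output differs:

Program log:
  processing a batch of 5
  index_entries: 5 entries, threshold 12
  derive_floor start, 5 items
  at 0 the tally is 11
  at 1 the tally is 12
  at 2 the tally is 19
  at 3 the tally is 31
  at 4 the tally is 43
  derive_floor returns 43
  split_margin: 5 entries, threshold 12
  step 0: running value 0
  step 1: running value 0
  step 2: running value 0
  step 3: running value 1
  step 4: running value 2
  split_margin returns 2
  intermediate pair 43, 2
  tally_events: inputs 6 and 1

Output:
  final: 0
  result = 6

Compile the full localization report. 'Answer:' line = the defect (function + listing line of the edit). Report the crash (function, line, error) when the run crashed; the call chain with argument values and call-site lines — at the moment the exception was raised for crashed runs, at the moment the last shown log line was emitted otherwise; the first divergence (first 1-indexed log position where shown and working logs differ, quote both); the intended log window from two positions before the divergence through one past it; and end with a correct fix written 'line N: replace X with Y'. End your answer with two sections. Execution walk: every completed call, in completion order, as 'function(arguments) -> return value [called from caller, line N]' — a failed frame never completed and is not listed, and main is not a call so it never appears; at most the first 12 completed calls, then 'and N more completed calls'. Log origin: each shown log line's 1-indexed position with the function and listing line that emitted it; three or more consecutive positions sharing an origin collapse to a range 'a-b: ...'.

Answer: the defect is in index_entries at line 32.
Key observation: The earliest visible damage is log position 18 — 'tally_events: inputs 6 and 1' rather than the intended 'tally_events: inputs 21 and 1'.
Call chain: main -> tally_events(6, 1) (called at line 45).
First divergence: position 18 — the shown line 'tally_events: inputs 6 and 1' should read 'tally_events: inputs 21 and 1'.
Intended log window:
  16: split_margin returns 2
  17: intermediate pair 43, 2
  18: tally_events: inputs 21 and 1
Execution walk:
  derive_floor([11, 1, 7, 12, 12]) -> 43  [called from index_entries, line 28]
  split_margin([11, 1, 7, 12, 12], 12) -> 2  [called from index_entries, line 29]
  index_entries([11, 1, 7, 12, 12], 12) -> 6  [called from main, line 44]
  tally_events(6, 1) -> 0  [called from main, line 45]
Log line origins:
  1 — main, line 43
  2 — index_entries, line 27
  3 — derive_floor, line 2
  4-8 — derive_floor, line 6
  9 — derive_floor, line 7
  10 — split_margin, line 11
  11-15 — split_margin, line 16
  16 — split_margin, line 17
  17 — index_entries, line 30
  18 — tally_events, line 35
A correct fix: line 32: replace `limit` with `count`.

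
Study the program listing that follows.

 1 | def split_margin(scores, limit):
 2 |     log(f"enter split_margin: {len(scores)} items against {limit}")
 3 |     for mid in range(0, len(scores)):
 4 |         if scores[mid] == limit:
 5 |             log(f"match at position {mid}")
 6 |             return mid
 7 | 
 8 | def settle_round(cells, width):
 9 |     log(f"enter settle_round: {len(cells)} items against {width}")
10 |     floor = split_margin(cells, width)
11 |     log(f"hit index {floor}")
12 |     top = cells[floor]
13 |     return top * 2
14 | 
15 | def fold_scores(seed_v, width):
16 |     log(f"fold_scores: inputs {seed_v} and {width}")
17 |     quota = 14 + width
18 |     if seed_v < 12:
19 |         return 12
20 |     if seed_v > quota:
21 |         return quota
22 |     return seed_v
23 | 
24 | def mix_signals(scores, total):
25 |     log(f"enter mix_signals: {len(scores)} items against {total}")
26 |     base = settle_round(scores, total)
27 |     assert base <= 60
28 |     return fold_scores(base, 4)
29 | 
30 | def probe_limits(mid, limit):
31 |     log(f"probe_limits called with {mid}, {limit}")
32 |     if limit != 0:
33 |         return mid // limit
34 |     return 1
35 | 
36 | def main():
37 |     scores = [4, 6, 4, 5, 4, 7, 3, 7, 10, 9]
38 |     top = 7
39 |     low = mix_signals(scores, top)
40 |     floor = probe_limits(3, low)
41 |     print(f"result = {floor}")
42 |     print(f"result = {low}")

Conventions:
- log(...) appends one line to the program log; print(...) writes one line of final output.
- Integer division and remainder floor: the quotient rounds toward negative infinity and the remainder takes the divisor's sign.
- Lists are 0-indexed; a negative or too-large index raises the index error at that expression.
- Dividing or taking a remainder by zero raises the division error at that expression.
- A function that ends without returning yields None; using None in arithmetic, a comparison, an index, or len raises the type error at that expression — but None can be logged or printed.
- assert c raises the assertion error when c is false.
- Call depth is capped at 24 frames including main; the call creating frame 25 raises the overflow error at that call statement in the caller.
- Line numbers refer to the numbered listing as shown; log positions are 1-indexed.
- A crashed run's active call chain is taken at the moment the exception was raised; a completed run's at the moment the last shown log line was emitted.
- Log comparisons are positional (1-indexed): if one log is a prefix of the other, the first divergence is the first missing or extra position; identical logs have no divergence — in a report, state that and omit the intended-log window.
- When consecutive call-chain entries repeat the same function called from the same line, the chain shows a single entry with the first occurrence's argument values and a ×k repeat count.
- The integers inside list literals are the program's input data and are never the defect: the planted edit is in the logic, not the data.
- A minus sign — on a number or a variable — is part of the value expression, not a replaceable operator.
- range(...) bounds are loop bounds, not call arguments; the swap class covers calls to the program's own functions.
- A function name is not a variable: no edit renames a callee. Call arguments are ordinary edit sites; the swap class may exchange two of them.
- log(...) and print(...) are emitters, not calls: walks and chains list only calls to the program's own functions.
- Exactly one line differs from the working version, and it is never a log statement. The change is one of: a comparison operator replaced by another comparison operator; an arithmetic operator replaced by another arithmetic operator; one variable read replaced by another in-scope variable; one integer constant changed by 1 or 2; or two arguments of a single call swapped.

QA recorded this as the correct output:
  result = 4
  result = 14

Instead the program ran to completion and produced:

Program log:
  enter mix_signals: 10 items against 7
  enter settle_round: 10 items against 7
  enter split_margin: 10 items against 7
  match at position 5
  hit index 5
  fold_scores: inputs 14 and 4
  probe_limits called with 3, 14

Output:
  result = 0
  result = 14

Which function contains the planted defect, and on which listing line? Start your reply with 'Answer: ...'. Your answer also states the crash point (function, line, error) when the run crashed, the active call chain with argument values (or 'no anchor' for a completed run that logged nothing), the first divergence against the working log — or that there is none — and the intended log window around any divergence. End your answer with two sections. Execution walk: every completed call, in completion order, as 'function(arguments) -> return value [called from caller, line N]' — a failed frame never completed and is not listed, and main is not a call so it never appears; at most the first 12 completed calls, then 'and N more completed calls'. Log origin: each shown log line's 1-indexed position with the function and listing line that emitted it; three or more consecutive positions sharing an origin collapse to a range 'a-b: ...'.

Answer: the defect is in main at line 40.
Core observation: Everything matches until log position 7, which reads 'probe_limits called with 3, 14' in place of 'probe_limits called with 14, 3'.
Call chain: main -> probe_limits(3, 14) (called at line 40).
First divergence: position 7 — shown 'probe_limits called with 3, 14', intended 'probe_limits called with 14, 3'.
Intended log window:
  5: hit index 5
  6: fold_scores: inputs 14 and 4
  7: probe_limits called with 14, 3
Execution walk:
  split_margin([4, 6, 4, 5, 4, 7, 3, 7, 10, 9], 7) -> 5  [called from settle_round, line 10]
  settle_round([4, 6, 4, 5, 4, 7, 3, 7, 10, 9], 7) -> 14  [called from mix_signals, line 26]
  fold_scores(14, 4) -> 14  [called from mix_signals, line 28]
  mix_signals([4, 6, 4, 5, 4, 7, 3, 7, 10, 9], 7) -> 14  [called from main, line 39]
  probe_limits(3, 14) -> 0  [called from main, line 40]
Log line origins:
  1: emitted by mix_signals (line 25)
  2: emitted by settle_round (line 9)
  3: emitted by split_margin (line 2)
  4: emitted by split_margin (line 5)
  5: emitted by settle_round (line 11)
  6: emitted by fold_scores (line 16)
  7: emitted by probe_limits (line 31)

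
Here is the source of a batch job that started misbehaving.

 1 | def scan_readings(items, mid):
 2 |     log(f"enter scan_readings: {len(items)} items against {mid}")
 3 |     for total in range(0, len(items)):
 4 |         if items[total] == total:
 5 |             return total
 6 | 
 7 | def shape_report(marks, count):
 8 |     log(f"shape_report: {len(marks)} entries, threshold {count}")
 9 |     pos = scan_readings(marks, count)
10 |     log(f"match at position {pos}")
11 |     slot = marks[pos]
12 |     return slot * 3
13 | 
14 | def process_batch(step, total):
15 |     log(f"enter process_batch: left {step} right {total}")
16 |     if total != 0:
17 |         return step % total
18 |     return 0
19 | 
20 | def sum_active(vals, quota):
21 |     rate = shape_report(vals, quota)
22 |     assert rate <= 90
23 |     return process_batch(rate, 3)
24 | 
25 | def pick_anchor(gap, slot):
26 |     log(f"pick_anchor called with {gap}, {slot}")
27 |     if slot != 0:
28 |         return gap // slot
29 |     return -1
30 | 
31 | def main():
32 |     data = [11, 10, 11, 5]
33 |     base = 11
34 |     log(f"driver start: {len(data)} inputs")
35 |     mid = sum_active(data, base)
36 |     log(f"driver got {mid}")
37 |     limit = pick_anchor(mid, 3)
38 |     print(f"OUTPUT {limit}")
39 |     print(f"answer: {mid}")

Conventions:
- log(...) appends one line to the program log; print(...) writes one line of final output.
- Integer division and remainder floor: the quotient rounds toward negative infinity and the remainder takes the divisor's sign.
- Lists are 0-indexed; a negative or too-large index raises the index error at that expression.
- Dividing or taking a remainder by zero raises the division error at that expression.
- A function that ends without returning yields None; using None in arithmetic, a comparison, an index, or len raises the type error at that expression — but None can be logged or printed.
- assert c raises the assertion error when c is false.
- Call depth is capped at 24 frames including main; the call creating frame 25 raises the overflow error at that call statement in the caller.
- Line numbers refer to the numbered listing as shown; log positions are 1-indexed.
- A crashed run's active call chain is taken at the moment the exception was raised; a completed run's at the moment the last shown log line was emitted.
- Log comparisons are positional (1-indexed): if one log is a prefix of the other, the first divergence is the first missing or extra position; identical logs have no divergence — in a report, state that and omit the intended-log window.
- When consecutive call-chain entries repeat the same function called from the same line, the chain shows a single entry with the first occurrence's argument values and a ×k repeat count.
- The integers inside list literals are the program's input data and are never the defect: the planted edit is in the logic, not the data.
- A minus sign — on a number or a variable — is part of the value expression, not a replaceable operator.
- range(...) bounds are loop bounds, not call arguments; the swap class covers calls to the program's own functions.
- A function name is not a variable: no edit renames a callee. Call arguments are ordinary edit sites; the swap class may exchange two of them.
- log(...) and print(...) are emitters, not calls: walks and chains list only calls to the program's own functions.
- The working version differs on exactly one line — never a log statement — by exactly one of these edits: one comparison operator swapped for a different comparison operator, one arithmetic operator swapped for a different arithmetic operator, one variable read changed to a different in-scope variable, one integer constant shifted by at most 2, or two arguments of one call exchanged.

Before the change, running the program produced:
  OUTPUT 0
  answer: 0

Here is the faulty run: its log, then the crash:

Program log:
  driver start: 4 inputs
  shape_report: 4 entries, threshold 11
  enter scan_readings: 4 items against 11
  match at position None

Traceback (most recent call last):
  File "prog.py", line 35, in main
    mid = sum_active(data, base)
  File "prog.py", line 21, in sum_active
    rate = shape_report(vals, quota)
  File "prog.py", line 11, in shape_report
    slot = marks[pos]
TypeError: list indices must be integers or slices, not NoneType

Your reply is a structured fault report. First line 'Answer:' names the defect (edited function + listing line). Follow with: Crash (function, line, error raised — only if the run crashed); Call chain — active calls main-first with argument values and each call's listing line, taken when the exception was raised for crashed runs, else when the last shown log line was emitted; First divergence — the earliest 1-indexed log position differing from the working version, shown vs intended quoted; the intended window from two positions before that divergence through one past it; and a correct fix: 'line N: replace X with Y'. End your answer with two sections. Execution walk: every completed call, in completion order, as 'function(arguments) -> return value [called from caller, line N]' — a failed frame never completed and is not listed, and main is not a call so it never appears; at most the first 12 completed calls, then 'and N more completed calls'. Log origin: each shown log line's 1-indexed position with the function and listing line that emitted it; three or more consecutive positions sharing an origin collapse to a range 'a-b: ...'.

Answer: the defect is in scan_readings at line 4.
Key observation: Position 4 is the first bad log line: 'match at position None' should read 'match at position 0'.
Crash: shape_report, line 11, TypeError.
Call chain: main -> sum_active([11, 10, 11, 5], 11) (called at line 35) -> shape_report([11, 10, 11, 5], 11) (called at line 21).
First divergence: position 4 — the shown line 'match at position None' should read 'match at position 0'.
Intended log window:
  2: shape_report: 4 entries, threshold 11
  3: enter scan_readings: 4 items against 11
  4: match at position 0
  5: enter process_batch: left 33 right 3
Execution walk:
  scan_readings([11, 10, 11, 5], 11) -> None  [called from shape_report, line 9]
Log origins:
  1: from main, line 34
  2: from shape_report, line 8
  3: from scan_readings, line 2
  4: from shape_report, line 10
A correct fix: line 4: replace `items[total] == total` with `items[total] == mid`.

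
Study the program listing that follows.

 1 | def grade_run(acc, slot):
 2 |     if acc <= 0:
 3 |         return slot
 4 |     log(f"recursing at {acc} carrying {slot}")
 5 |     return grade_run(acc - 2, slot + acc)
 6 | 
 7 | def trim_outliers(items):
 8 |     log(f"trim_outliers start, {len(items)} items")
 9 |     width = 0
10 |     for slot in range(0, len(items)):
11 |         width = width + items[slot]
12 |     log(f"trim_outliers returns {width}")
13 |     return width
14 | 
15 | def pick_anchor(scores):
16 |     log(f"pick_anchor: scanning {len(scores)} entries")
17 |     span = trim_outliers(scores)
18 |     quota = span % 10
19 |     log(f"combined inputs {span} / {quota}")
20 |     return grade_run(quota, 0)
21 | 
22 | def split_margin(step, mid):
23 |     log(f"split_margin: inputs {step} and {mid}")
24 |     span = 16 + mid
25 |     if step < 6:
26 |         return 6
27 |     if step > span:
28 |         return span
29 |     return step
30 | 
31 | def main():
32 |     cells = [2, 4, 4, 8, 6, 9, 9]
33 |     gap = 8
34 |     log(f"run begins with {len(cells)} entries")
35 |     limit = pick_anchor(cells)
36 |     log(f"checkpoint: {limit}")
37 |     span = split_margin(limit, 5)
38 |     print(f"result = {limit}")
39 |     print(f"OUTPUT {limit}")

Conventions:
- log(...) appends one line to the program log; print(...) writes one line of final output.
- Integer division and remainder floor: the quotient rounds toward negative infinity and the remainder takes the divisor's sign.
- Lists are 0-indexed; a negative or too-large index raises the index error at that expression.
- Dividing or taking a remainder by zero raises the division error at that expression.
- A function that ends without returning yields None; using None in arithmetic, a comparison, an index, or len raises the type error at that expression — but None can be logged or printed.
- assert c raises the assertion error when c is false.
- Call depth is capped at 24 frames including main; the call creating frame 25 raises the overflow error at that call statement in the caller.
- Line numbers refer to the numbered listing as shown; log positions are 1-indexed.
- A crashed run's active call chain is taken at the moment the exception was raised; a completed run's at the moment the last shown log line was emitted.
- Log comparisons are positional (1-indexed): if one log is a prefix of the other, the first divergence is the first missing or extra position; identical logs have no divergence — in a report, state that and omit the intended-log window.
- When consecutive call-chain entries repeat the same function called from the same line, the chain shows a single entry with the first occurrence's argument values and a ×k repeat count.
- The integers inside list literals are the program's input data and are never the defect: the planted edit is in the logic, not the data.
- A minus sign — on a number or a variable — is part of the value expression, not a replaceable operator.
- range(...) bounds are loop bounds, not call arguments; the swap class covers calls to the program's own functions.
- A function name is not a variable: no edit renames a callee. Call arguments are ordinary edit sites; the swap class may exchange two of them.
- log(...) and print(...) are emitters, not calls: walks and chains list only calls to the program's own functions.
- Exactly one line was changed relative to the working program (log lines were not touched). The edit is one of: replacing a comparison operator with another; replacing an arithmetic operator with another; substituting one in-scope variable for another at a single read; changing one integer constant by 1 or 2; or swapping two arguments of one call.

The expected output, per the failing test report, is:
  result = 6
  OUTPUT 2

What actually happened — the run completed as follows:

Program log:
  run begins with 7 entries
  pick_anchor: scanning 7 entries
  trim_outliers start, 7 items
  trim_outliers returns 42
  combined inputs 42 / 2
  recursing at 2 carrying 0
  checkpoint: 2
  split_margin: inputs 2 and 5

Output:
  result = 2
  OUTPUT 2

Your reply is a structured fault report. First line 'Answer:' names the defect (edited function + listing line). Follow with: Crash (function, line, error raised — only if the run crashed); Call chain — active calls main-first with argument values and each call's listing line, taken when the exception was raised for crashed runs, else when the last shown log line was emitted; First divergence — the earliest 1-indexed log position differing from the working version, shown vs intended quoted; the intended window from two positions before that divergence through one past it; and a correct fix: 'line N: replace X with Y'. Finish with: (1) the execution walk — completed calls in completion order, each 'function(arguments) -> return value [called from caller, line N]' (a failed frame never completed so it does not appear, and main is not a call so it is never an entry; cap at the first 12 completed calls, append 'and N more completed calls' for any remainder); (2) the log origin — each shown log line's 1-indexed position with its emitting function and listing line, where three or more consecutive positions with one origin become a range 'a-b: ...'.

Answer: the defect is in main at line 38.
The tell: Log streams are identical — the defect surfaces only in the printed output.
Call chain: main -> split_margin(2, 5) (called at line 37).
First divergence: none; the two logs match at every position.
Execution walk:
  trim_outliers([2, 4, 4, 8, 6, 9, 9]) -> 42  [called from pick_anchor, line 17]
  grade_run(0, 2) -> 2  [called from grade_run, line 5]
  grade_run(2, 0) -> 2  [called from pick_anchor, line 20]
  pick_anchor([2, 4, 4, 8, 6, 9, 9]) -> 2  [called from main, line 35]
  split_margin(2, 5) -> 6  [called from main, line 37]
Log line origins:
  1: from main, line 34
  2: from pick_anchor, line 16
  3: from trim_outliers, line 8
  4: from trim_outliers, line 12
  5: from pick_anchor, line 19
  6: from grade_run, line 4
  7: from main, line 36
  8: from split_margin, line 23
A correct fix: line 38: replace `limit` with `span`.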